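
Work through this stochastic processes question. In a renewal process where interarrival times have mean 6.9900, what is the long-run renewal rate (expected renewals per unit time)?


Long-run renewal rate = 1/E(X)
= 1/6.9900
= 0.1431

0.1431


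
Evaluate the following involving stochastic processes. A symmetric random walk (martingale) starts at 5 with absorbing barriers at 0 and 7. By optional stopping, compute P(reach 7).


By optional stopping theorem: E(M at tau) = M(0) = 5
P(hit 7)*7 + P(hit 0)*0 = 5
P(hit 7) = (5 - 0)/(7 - 0) = 5/7 = 0.7143

0.7143


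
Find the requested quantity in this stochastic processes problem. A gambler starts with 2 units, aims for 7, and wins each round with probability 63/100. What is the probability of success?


Gambler's ruin formula:
r = q/p = 0.3700/0.6300 = 0.5873
P(win) = (1 - r^i)/(1 - r^N)
= (1 - 0.5873^2)/(1 - 0.5873^7)
= 0.6713

0.6713


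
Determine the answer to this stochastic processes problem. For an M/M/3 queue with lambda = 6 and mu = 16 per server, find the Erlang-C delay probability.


a = lambda/mu = 0.3750
rho = a/c = 0.1250
Erlang-C formula applied:
C(c,a) = 0.0069

0.0069


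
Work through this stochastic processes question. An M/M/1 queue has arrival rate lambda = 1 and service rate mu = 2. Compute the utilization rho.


rho = lambda/mu
= 1/2
= 0.5000

0.5000


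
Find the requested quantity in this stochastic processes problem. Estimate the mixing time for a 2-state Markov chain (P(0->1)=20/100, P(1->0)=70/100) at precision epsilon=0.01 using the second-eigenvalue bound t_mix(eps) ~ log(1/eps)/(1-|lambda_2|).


lambda_2 = |1 - p01 - p10| = |1 - 0.2000 - 0.7000| = 0.1000
t_mix ~ log(1/eps)/(1 - |lambda_2|)
= log(100)/(1 - 0.1000) = 4.6052/0.9000
= 5.1169

5.1169


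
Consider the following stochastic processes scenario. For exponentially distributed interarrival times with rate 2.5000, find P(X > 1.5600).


P(X > t) = exp(-lambda * t)
= exp(-2.5000 * 1.5600)
= exp(-3.9000) = 0.0202

0.0202


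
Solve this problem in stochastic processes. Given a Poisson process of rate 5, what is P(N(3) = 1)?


P(N(t)=k) = (lambda*t)^k * exp(-lambda*t) / k!
lambda*t = 15
= 15^1 * exp(-15) / 1!
= 15 * 3.0590e-07 / 1
= 4.5885e-06

4.5885e-06


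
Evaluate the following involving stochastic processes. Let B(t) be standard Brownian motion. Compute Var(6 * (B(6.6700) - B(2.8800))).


Var(alpha*(B(t)-B(s))) = alpha^2 * (t-s)
= 6^2 * (6.6700 - 2.8800)
= 36 * 3.7900
= 136.4400

136.4400


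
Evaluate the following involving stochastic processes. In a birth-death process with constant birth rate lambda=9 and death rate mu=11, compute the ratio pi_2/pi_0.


For birth-death process, pi_n/pi_0 = (lambda/mu)^n
= (9/11)^2
= 0.6694

0.6694


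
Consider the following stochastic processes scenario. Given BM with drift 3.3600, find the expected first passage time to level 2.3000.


Expected first passage time = a/mu
= 2.3000/3.3600
= 0.6845

0.6845


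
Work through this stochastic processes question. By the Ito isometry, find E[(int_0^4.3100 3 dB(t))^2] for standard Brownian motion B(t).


By Ito isometry: E[(int f dB)^2] = int f^2 dt
= 3^2 * 4.3100
= 9 * 4.3100 = 38.7900

38.7900


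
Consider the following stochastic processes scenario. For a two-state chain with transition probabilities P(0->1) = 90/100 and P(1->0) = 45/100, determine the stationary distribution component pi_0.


Stationary distribution: pi_0 = p10/(p01+p10), pi_1 = p01/(p01+p10)
p01 = 0.9000, p10 = 0.4500
pi_0 = 0.3333

0.3333


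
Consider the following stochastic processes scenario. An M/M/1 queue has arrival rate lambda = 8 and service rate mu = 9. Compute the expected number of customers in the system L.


rho = 8/9 = 0.8889
L = rho/(1-rho)
= 0.8889/0.1111
= 8.0000

8.0000


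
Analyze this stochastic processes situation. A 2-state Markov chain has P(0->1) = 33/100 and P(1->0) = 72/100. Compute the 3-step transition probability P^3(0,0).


Computing P^3 by matrix multiplication.
P = [[0.6700, 0.3300], [0.7200, 0.2800]]
After raising P to the power 3:
P^3(0,0) = 0.6857

0.6857


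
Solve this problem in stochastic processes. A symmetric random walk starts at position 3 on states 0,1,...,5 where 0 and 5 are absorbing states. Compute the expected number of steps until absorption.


For symmetric RW on 0,...,N with absorbing barriers, E(i) = i*(N-i)
E(3) = 3 * 2 = 6

6


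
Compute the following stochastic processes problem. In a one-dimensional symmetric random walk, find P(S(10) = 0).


P(S(10) = 0) = C(10,5) / 4^5
= 252 / 1024
= 0.2461

0.2461


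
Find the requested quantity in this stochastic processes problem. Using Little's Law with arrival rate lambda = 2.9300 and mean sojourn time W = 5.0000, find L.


Little's Law: L = lambda * W
= 2.9300 * 5.0000
= 14.6500

14.6500


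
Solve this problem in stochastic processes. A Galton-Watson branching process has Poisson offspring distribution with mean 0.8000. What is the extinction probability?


Since mu = 0.8000 <= 1, extinction probability = 1.

1.0000


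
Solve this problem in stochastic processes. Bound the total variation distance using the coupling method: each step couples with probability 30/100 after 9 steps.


TV distance bound <= (1-delta)^n
= (1 - 0.3000)^9
= 0.7000^9
= 0.0404

0.0404


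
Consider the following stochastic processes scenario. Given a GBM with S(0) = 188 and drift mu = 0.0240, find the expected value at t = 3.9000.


E[S(t)] = S(0) * exp(mu * t)
= 188 * exp(0.0240 * 3.9000)
= 188 * 1.0981
= 206.4466

206.4466


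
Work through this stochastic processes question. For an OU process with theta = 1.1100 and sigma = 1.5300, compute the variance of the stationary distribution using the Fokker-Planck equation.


Stationary variance = sigma^2 / (2*theta)
= 1.5300^2 / (2*1.1100)
= 2.3409 / 2.2200
= 1.0545

1.0545


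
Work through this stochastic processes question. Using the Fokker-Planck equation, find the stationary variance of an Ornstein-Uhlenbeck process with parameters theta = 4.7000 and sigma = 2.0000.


Stationary variance = sigma^2 / (2*theta)
= 2.0000^2 / (2*4.7000)
= 4.0000 / 9.4000
= 0.4255

0.4255


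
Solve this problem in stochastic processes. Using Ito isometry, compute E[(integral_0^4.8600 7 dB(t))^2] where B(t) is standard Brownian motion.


By Ito isometry: E[(int f dB)^2] = int f^2 dt
= 7^2 * 4.8600
= 49 * 4.8600 = 238.1400

238.1400


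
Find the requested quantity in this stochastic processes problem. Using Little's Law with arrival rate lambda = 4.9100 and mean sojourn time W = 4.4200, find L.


Little's Law: L = lambda * W
= 4.9100 * 4.4200
= 21.7022

21.7022


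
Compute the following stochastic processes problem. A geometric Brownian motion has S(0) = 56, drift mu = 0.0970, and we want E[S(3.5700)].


E[S(t)] = S(0) * exp(mu * t)
= 56 * exp(0.0970 * 3.5700)
= 56 * 1.4138
= 79.1735

79.1735


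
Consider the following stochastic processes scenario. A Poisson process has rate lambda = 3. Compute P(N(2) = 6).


P(N(t)=k) = (lambda*t)^k * exp(-lambda*t) / k!
lambda*t = 6
= 6^6 * exp(-6) / 6!
= 46656 * 0.0025 / 720
= 0.1606

0.1606


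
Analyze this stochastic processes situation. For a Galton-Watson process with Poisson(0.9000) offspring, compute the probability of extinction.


Since mu = 0.9000 <= 1, extinction probability = 1.

1.0000


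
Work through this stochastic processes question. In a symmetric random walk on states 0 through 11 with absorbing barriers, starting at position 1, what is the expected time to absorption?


For symmetric RW on 0,...,N with absorbing barriers, E(i) = i*(N-i)
E(1) = 1 * 10 = 10

10


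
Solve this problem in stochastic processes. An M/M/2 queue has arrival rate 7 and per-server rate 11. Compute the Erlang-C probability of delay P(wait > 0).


a = lambda/mu = 0.6364
rho = a/c = 0.3182
Erlang-C formula applied:
C(c,a) = 0.1536

0.1536


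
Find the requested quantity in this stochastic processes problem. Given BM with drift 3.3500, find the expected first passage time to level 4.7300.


Expected first passage time = a/mu
= 4.7300/3.3500
= 1.4119

1.4119


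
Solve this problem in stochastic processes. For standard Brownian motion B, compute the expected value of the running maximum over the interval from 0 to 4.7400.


E(max B(s)) = sqrt(2t/pi)
= sqrt(2*4.7400/pi)
= sqrt(3.0176)
= 1.7371

1.7371


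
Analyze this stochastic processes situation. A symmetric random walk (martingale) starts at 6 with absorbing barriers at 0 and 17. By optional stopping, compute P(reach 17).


By optional stopping theorem: E(M at tau) = M(0) = 6
P(hit 17)*17 + P(hit 0)*0 = 6
P(hit 17) = (6 - 0)/(17 - 0) = 6/17 = 0.3529

0.3529


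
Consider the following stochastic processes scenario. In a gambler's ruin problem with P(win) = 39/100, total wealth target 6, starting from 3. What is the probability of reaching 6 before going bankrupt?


Gambler's ruin formula:
r = q/p = 0.6100/0.3900 = 1.5641
P(win) = (1 - r^i)/(1 - r^N)
= (1 - 1.5641^3)/(1 - 1.5641^6)
= 0.2072

0.2072


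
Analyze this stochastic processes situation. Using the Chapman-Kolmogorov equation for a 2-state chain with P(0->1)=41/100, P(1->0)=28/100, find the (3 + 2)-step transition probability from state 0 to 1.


P^5 = P^3 * P^2
Computing via matrix multiplication of the transition matrix.
Entry (0,1) of P^5 = 0.5925

0.5925


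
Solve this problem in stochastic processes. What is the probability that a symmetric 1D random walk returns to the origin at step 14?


P(S(14) = 0) = C(14,7) / 4^7
= 3432 / 16384
= 0.2095

0.2095


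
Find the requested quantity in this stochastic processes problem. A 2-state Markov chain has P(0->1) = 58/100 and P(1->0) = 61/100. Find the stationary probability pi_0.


Stationary distribution: pi_0 = p10/(p01+p10), pi_1 = p01/(p01+p10)
p01 = 0.5800, p10 = 0.6100
pi_0 = 0.5126

0.5126


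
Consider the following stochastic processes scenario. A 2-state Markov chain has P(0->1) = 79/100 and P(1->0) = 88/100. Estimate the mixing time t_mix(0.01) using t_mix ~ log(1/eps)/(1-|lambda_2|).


lambda_2 = |1 - p01 - p10| = |1 - 0.7900 - 0.8800| = 0.6700
t_mix ~ log(1/eps)/(1 - |lambda_2|)
= log(100)/(1 - 0.6700) = 4.6052/0.3300
= 13.9551

13.9551


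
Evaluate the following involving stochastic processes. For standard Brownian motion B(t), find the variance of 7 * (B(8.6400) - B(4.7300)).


Var(alpha*(B(t)-B(s))) = alpha^2 * (t-s)
= 7^2 * (8.6400 - 4.7300)
= 49 * 3.9100
= 191.5900

191.5900


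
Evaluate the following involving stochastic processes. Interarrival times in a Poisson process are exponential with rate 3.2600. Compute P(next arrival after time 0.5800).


P(X > t) = exp(-lambda * t)
= exp(-3.2600 * 0.5800)
= exp(-1.8908) = 0.1510

0.1510


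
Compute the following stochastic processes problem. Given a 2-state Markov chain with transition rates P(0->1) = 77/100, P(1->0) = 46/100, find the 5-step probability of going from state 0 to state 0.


Computing P^5 by matrix multiplication.
P = [[0.2300, 0.7700], [0.4600, 0.5400]]
After raising P to the power 5:
P^5(0,0) = 0.3736

0.3736


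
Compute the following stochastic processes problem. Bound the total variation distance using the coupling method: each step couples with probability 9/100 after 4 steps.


TV distance bound <= (1-delta)^n
= (1 - 0.0900)^4
= 0.9100^4
= 0.6857

0.6857


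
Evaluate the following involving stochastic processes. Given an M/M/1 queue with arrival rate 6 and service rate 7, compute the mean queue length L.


rho = 6/7 = 0.8571
L = rho/(1-rho)
= 0.8571/0.1429
= 6.0000

6.0000


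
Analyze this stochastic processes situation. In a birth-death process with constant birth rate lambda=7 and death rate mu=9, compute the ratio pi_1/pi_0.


For birth-death process, pi_n/pi_0 = (lambda/mu)^n
= (7/9)^1
= 0.7778

0.7778


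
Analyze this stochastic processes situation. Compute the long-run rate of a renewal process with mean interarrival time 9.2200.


Long-run renewal rate = 1/E(X)
= 1/9.2200
= 0.1085

0.1085


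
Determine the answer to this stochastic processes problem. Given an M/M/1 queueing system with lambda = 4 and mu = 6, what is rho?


rho = lambda/mu
= 4/6
= 0.6667

0.6667


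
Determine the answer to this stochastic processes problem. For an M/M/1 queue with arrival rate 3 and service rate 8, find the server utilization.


rho = lambda/mu
= 3/8
= 0.3750

0.3750


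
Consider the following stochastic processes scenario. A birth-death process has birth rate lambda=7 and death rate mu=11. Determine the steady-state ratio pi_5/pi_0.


For birth-death process, pi_n/pi_0 = (lambda/mu)^n
= (7/11)^5
= 0.1044

0.1044


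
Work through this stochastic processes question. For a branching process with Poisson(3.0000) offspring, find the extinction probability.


Since mu = 3.0000 > 1, extinction prob q < 1.
Solve s = exp(mu*(s-1)) iteratively.
q = 0.0595

0.0595


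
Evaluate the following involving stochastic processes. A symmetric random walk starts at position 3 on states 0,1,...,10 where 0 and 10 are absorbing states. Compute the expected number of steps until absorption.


For symmetric RW on 0,...,N with absorbing barriers, E(i) = i*(N-i)
E(3) = 3 * 7 = 21

21


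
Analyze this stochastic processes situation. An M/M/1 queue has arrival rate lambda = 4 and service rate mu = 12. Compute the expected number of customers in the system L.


rho = 4/12 = 0.3333
L = rho/(1-rho)
= 0.3333/0.6667
= 0.5000

0.5000


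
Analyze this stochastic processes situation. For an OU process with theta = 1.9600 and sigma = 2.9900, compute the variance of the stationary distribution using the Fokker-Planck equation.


Stationary variance = sigma^2 / (2*theta)
= 2.9900^2 / (2*1.9600)
= 8.9401 / 3.9200
= 2.2806

2.2806


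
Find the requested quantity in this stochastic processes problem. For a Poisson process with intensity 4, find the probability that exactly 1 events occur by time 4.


P(N(t)=k) = (lambda*t)^k * exp(-lambda*t) / k!
lambda*t = 16
= 16^1 * exp(-16) / 1!
= 16 * 1.1254e-07 / 1
= 1.8006e-06

1.8006e-06


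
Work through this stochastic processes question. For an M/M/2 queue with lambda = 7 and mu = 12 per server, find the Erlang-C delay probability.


a = lambda/mu = 0.5833
rho = a/c = 0.2917
Erlang-C formula applied:
C(c,a) = 0.1317

0.1317


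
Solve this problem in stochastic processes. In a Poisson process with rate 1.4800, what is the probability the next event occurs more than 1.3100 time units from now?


P(X > t) = exp(-lambda * t)
= exp(-1.4800 * 1.3100)
= exp(-1.9388) = 0.1439

0.1439


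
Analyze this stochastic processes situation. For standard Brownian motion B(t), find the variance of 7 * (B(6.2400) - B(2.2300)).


Var(alpha*(B(t)-B(s))) = alpha^2 * (t-s)
= 7^2 * (6.2400 - 2.2300)
= 49 * 4.0100
= 196.4900

196.4900


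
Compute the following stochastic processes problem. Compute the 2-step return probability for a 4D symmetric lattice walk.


P(return in 2 steps) = P(reverse first step) = 1/(2d)
= 1/8
= 0.1250

0.1250


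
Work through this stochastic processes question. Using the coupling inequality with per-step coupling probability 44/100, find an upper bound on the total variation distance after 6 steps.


TV distance bound <= (1-delta)^n
= (1 - 0.4400)^6
= 0.5600^6
= 0.0308

0.0308


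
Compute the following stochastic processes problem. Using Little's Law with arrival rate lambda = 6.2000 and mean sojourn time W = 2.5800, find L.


Little's Law: L = lambda * W
= 6.2000 * 2.5800
= 15.9960

15.9960


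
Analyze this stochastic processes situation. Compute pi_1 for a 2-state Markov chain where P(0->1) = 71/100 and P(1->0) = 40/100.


Stationary distribution: pi_0 = p10/(p01+p10), pi_1 = p01/(p01+p10)
p01 = 0.7100, p10 = 0.4000
pi_1 = 0.6396

0.6396


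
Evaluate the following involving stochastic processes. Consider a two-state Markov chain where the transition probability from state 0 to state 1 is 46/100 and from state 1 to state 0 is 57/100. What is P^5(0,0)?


Computing P^5 by matrix multiplication.
P = [[0.5400, 0.4600], [0.5700, 0.4300]]
After raising P to the power 5:
P^5(0,0) = 0.5534

0.5534


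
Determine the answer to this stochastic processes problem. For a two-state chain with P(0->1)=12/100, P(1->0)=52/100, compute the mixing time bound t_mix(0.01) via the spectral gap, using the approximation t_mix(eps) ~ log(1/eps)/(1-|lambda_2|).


lambda_2 = |1 - p01 - p10| = |1 - 0.1200 - 0.5200| = 0.3600
t_mix ~ log(1/eps)/(1 - |lambda_2|)
= log(100)/(1 - 0.3600) = 4.6052/0.6400
= 7.1956

7.1956


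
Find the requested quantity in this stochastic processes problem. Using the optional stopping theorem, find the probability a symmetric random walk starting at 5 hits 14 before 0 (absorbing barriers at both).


By optional stopping theorem: E(M at tau) = M(0) = 5
P(hit 14)*14 + P(hit 0)*0 = 5
P(hit 14) = (5 - 0)/(14 - 0) = 5/14 = 0.3571

0.3571


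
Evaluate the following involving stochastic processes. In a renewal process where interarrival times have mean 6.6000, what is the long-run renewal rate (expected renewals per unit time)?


Long-run renewal rate = 1/E(X)
= 1/6.6000
= 0.1515

0.1515


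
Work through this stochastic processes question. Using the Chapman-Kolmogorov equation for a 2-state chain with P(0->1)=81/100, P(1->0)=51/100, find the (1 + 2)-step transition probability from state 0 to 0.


P^3 = P^1 * P^2
Computing via matrix multiplication of the transition matrix.
Entry (0,0) of P^3 = 0.3663

0.3663


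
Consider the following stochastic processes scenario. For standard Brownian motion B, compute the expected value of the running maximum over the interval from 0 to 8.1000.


E(max B(s)) = sqrt(2t/pi)
= sqrt(2*8.1000/pi)
= sqrt(5.1566)
= 2.2708

2.2708


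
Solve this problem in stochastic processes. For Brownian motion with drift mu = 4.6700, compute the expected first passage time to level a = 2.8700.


Expected first passage time = a/mu
= 2.8700/4.6700
= 0.6146

0.6146


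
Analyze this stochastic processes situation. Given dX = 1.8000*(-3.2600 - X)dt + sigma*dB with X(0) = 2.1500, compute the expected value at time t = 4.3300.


E[X(t)] = mu + (X(0) - mu)*exp(-theta*t)
= -3.2600 + (2.1500 - -3.2600)*exp(-1.8000*4.3300)
= -3.2600 + 5.4100 * 4.1220e-04
= -3.2578

-3.2578


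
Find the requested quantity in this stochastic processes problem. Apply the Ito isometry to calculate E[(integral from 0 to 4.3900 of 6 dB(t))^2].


By Ito isometry: E[(int f dB)^2] = int f^2 dt
= 6^2 * 4.3900
= 36 * 4.3900 = 158.0400

158.0400


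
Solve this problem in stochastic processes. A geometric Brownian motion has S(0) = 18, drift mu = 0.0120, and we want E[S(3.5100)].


E[S(t)] = S(0) * exp(mu * t)
= 18 * exp(0.0120 * 3.5100)
= 18 * 1.0430
= 18.7744

18.7744


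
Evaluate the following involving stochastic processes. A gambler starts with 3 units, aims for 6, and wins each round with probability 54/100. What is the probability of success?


Gambler's ruin formula:
r = q/p = 0.4600/0.5400 = 0.8519
P(win) = (1 - r^i)/(1 - r^N)
= (1 - 0.8519^3)/(1 - 0.8519^6)
= 0.6180

0.6180


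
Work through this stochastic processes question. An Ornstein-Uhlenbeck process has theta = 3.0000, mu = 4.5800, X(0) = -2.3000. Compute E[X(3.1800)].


E[X(t)] = mu + (X(0) - mu)*exp(-theta*t)
= 4.5800 + (-2.3000 - 4.5800)*exp(-3.0000*3.1800)
= 4.5800 + -6.8800 * 7.1917e-05
= 4.5795

4.5795


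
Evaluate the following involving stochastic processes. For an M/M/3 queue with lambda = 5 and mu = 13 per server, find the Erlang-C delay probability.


a = lambda/mu = 0.3846
rho = a/c = 0.1282
Erlang-C formula applied:
C(c,a) = 0.0074

0.0074


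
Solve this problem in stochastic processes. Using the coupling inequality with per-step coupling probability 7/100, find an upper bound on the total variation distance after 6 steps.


TV distance bound <= (1-delta)^n
= (1 - 0.0700)^6
= 0.9300^6
= 0.6470

0.6470


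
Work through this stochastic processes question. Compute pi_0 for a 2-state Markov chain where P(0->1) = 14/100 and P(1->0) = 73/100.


Stationary distribution: pi_0 = p10/(p01+p10), pi_1 = p01/(p01+p10)
p01 = 0.1400, p10 = 0.7300
pi_0 = 0.8391

0.8391


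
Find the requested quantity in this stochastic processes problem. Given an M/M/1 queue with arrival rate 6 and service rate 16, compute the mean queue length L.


rho = 6/16 = 0.3750
L = rho/(1-rho)
= 0.3750/0.6250
= 0.6000

0.6000


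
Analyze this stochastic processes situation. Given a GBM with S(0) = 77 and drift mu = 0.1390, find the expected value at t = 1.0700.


E[S(t)] = S(0) * exp(mu * t)
= 77 * exp(0.1390 * 1.0700)
= 77 * 1.1604
= 89.3477

89.3477


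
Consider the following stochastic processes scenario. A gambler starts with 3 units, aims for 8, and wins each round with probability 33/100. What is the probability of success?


Gambler's ruin formula:
r = q/p = 0.6700/0.3300 = 2.0303
P(win) = (1 - r^i)/(1 - r^N)
= (1 - 2.0303^3)/(1 - 2.0303^8)
= 0.0256

0.0256


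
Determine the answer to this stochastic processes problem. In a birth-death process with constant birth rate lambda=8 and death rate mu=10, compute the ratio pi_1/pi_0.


For birth-death process, pi_n/pi_0 = (lambda/mu)^n
= (8/10)^1
= 0.8000

0.8000


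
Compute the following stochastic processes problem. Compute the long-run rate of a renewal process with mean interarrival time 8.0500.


Long-run renewal rate = 1/E(X)
= 1/8.0500
= 0.1242

0.1242


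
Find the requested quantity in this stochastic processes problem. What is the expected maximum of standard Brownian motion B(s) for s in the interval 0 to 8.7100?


E(max B(s)) = sqrt(2t/pi)
= sqrt(2*8.7100/pi)
= sqrt(5.5450)
= 2.3548

2.3548


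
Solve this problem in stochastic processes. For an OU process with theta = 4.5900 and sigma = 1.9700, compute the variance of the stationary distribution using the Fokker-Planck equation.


Stationary variance = sigma^2 / (2*theta)
= 1.9700^2 / (2*4.5900)
= 3.8809 / 9.1800
= 0.4228

0.4228


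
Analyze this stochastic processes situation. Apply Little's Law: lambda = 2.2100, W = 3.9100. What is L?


Little's Law: L = lambda * W
= 2.2100 * 3.9100
= 8.6411

8.6411


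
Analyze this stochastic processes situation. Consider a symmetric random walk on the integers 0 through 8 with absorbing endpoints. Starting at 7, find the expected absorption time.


For symmetric RW on 0,...,N with absorbing barriers, E(i) = i*(N-i)
E(7) = 7 * 1 = 7

7


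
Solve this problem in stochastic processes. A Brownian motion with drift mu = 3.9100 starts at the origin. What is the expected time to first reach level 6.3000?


Expected first passage time = a/mu
= 6.3000/3.9100
= 1.6113

1.6113


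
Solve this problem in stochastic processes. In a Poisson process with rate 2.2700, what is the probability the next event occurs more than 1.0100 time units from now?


P(X > t) = exp(-lambda * t)
= exp(-2.2700 * 1.0100)
= exp(-2.2927) = 0.1010

0.1010


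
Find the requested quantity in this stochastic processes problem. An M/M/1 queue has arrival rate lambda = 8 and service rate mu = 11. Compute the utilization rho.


rho = lambda/mu
= 8/11
= 0.7273

0.7273


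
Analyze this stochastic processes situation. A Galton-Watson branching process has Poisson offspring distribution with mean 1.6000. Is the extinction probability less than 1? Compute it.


Since mu = 1.6000 > 1, extinction prob q < 1.
Solve s = exp(mu*(s-1)) iteratively.
q = 0.3580

0.3580


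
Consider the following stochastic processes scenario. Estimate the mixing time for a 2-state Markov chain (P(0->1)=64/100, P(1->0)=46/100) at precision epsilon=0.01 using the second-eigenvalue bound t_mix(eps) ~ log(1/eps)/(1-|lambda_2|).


lambda_2 = |1 - p01 - p10| = |1 - 0.6400 - 0.4600| = 0.1000
t_mix ~ log(1/eps)/(1 - |lambda_2|)
= log(100)/(1 - 0.1000) = 4.6052/0.9000
= 5.1169

5.1169


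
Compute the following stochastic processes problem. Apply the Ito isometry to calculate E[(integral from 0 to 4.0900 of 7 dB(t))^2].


By Ito isometry: E[(int f dB)^2] = int f^2 dt
= 7^2 * 4.0900
= 49 * 4.0900 = 200.4100

200.4100


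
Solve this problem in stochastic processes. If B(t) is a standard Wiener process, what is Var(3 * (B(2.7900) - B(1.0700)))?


Var(alpha*(B(t)-B(s))) = alpha^2 * (t-s)
= 3^2 * (2.7900 - 1.0700)
= 9 * 1.7200
= 15.4800

15.4800


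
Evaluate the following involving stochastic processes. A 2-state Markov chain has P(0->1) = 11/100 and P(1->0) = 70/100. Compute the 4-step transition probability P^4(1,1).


Computing P^4 by matrix multiplication.
P = [[0.8900, 0.1100], [0.7000, 0.3000]]
After raising P to the power 4:
P^4(1,1) = 0.1369

0.1369


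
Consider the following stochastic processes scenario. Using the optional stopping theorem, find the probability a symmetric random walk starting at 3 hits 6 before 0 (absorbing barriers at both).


By optional stopping theorem: E(M at tau) = M(0) = 3
P(hit 6)*6 + P(hit 0)*0 = 3
P(hit 6) = (3 - 0)/(6 - 0) = 1/2 = 0.5000

0.5000


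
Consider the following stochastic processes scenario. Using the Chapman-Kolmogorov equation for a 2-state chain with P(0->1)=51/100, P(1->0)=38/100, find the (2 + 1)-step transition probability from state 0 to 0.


P^3 = P^2 * P^1
Computing via matrix multiplication of the transition matrix.
Entry (0,0) of P^3 = 0.4277

0.4277


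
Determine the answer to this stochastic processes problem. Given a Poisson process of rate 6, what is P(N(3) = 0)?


P(N(t)=k) = (lambda*t)^k * exp(-lambda*t) / k!
lambda*t = 18
= 18^0 * exp(-18) / 0!
= 1 * 1.5230e-08 / 1
= 1.5230e-08

1.5230e-08


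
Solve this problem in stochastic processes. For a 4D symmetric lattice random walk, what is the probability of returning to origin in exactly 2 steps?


P(return in 2 steps) = P(reverse first step) = 1/(2d)
= 1/8
= 0.1250

0.1250


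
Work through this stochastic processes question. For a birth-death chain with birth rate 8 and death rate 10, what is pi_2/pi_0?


For birth-death process, pi_n/pi_0 = (lambda/mu)^n
= (8/10)^2
= 0.6400

0.6400


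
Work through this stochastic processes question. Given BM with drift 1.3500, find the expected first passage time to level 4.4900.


Expected first passage time = a/mu
= 4.4900/1.3500
= 3.3259

3.3259


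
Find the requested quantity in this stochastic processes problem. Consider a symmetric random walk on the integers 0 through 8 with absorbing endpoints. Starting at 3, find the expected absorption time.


For symmetric RW on 0,...,N with absorbing barriers, E(i) = i*(N-i)
E(3) = 3 * 5 = 15

15


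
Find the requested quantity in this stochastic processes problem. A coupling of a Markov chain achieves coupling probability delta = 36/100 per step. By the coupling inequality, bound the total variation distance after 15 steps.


TV distance bound <= (1-delta)^n
= (1 - 0.3600)^15
= 0.6400^15
= 0.0012

0.0012


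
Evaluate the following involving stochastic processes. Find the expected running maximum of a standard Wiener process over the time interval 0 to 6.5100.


E(max B(s)) = sqrt(2t/pi)
= sqrt(2*6.5100/pi)
= sqrt(4.1444)
= 2.0358

2.0358


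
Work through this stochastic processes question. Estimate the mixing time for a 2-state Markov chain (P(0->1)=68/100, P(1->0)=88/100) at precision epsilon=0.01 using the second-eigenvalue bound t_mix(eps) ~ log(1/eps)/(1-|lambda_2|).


lambda_2 = |1 - p01 - p10| = |1 - 0.6800 - 0.8800| = 0.5600
t_mix ~ log(1/eps)/(1 - |lambda_2|)
= log(100)/(1 - 0.5600) = 4.6052/0.4400
= 10.4663

10.4663


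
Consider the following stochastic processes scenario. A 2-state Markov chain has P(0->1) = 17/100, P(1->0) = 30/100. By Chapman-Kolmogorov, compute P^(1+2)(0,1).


P^3 = P^1 * P^2
Computing via matrix multiplication of the transition matrix.
Entry (0,1) of P^3 = 0.3079

0.3079


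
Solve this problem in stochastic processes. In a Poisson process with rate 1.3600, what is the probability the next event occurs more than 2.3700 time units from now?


P(X > t) = exp(-lambda * t)
= exp(-1.3600 * 2.3700)
= exp(-3.2232) = 0.0398

0.0398


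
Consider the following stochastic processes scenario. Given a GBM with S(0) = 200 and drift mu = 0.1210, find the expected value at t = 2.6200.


E[S(t)] = S(0) * exp(mu * t)
= 200 * exp(0.1210 * 2.6200)
= 200 * 1.3730
= 274.6060

274.6060


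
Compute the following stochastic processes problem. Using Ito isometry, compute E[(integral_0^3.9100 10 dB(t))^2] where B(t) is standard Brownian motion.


By Ito isometry: E[(int f dB)^2] = int f^2 dt
= 10^2 * 3.9100
= 100 * 3.9100 = 391.0000

391.0000


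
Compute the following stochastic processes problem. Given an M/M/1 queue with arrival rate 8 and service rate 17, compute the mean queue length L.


rho = 8/17 = 0.4706
L = rho/(1-rho)
= 0.4706/0.5294
= 0.8889

0.8889


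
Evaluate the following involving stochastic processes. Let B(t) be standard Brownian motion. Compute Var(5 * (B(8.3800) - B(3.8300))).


Var(alpha*(B(t)-B(s))) = alpha^2 * (t-s)
= 5^2 * (8.3800 - 3.8300)
= 25 * 4.5500
= 113.7500

113.7500


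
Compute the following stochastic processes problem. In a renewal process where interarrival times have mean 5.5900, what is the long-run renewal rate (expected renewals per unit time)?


Long-run renewal rate = 1/E(X)
= 1/5.5900
= 0.1789

0.1789


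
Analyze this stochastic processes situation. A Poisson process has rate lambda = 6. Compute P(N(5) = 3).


P(N(t)=k) = (lambda*t)^k * exp(-lambda*t) / k!
lambda*t = 30
= 30^3 * exp(-30) / 3!
= 27000 * 9.3576e-14 / 6
= 4.2109e-10

4.2109e-10


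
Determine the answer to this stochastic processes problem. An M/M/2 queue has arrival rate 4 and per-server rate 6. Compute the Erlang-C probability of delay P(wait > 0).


a = lambda/mu = 0.6667
rho = a/c = 0.3333
Erlang-C formula applied:
C(c,a) = 0.1667

0.1667


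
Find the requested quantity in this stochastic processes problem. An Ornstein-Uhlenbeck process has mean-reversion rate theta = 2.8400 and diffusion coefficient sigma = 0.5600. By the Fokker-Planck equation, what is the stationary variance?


Stationary variance = sigma^2 / (2*theta)
= 0.5600^2 / (2*2.8400)
= 0.3136 / 5.6800
= 0.0552

0.0552


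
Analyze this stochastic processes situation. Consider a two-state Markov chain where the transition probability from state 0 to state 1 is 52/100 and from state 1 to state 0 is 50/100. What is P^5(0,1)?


Computing P^5 by matrix multiplication.
P = [[0.4800, 0.5200], [0.5000, 0.5000]]
After raising P to the power 5:
P^5(0,1) = 0.5098

0.5098


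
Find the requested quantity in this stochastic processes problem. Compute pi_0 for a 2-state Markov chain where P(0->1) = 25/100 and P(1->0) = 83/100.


Stationary distribution: pi_0 = p10/(p01+p10), pi_1 = p01/(p01+p10)
p01 = 0.2500, p10 = 0.8300
pi_0 = 0.7685

0.7685


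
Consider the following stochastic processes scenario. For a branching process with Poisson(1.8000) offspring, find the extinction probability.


Since mu = 1.8000 > 1, extinction prob q < 1.
Solve s = exp(mu*(s-1)) iteratively.
q = 0.2676

0.2676


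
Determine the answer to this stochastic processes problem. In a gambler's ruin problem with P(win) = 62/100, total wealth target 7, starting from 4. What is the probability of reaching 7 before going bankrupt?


Gambler's ruin formula:
r = q/p = 0.3800/0.6200 = 0.6129
P(win) = (1 - r^i)/(1 - r^N)
= (1 - 0.6129^4)/(1 - 0.6129^7)
= 0.8877

0.8877


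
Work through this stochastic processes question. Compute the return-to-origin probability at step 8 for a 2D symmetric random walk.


P = C(8,4)^2 / 4^8
= 70^2 / 65536
= 4900 / 65536
= 0.0748

0.0748


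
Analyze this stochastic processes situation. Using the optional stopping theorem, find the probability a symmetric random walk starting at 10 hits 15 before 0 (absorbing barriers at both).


By optional stopping theorem: E(M at tau) = M(0) = 10
P(hit 15)*15 + P(hit 0)*0 = 10
P(hit 15) = (10 - 0)/(15 - 0) = 2/3 = 0.6667

0.6667


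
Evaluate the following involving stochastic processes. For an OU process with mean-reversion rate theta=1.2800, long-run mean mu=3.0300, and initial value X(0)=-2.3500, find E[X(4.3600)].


E[X(t)] = mu + (X(0) - mu)*exp(-theta*t)
= 3.0300 + (-2.3500 - 3.0300)*exp(-1.2800*4.3600)
= 3.0300 + -5.3800 * 0.0038
= 3.0097

3.0097


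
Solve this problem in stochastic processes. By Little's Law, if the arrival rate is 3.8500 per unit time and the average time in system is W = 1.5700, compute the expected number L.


Little's Law: L = lambda * W
= 3.8500 * 1.5700
= 6.0445

6.0445


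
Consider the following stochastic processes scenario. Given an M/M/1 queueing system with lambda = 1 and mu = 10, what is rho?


rho = lambda/mu
= 1/10
= 0.1000

0.1000


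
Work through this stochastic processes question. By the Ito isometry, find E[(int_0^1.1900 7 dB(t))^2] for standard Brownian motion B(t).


By Ito isometry: E[(int f dB)^2] = int f^2 dt
= 7^2 * 1.1900
= 49 * 1.1900 = 58.3100

58.3100


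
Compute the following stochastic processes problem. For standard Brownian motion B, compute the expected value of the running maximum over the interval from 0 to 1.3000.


E(max B(s)) = sqrt(2t/pi)
= sqrt(2*1.3000/pi)
= sqrt(0.8276)
= 0.9097

0.9097


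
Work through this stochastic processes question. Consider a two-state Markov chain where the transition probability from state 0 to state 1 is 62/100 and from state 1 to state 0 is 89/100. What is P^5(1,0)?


Computing P^5 by matrix multiplication.
P = [[0.3800, 0.6200], [0.8900, 0.1100]]
After raising P to the power 5:
P^5(1,0) = 0.6097

0.6097


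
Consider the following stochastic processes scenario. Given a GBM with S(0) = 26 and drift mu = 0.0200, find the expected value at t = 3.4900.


E[S(t)] = S(0) * exp(mu * t)
= 26 * exp(0.0200 * 3.4900)
= 26 * 1.0723
= 27.8796

27.8796


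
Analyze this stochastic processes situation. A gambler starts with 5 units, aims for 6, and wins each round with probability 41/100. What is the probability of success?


Gambler's ruin formula:
r = q/p = 0.5900/0.4100 = 1.4390
P(win) = (1 - r^i)/(1 - r^N)
= (1 - 1.4390^5)/(1 - 1.4390^6)
= 0.6562

0.6562


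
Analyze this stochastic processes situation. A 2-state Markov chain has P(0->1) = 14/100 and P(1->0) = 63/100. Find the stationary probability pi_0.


Stationary distribution: pi_0 = p10/(p01+p10), pi_1 = p01/(p01+p10)
p01 = 0.1400, p10 = 0.6300
pi_0 = 0.8182

0.8182


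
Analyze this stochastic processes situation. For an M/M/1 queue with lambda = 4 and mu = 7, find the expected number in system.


rho = 4/7 = 0.5714
L = rho/(1-rho)
= 0.5714/0.4286
= 1.3333

1.3333


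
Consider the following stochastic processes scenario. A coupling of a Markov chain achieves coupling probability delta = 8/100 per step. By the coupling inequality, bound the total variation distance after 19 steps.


TV distance bound <= (1-delta)^n
= (1 - 0.0800)^19
= 0.9200^19
= 0.2051

0.2051


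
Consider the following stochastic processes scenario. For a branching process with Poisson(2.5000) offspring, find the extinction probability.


Since mu = 2.5000 > 1, extinction prob q < 1.
Solve s = exp(mu*(s-1)) iteratively.
q = 0.1074

0.1074


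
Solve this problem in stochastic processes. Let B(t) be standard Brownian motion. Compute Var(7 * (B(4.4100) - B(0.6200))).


Var(alpha*(B(t)-B(s))) = alpha^2 * (t-s)
= 7^2 * (4.4100 - 0.6200)
= 49 * 3.7900
= 185.7100

185.7100


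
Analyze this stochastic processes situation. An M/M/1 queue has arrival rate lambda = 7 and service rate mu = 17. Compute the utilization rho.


rho = lambda/mu
= 7/17
= 0.4118

0.4118


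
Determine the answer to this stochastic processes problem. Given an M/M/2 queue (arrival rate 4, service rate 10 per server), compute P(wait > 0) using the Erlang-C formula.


a = lambda/mu = 0.4000
rho = a/c = 0.2000
Erlang-C formula applied:
C(c,a) = 0.0667

0.0667


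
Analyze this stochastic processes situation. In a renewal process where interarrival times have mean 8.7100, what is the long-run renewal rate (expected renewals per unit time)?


Long-run renewal rate = 1/E(X)
= 1/8.7100
= 0.1148

0.1148


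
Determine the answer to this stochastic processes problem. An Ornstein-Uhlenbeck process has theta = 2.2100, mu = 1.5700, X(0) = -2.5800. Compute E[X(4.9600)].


E[X(t)] = mu + (X(0) - mu)*exp(-theta*t)
= 1.5700 + (-2.5800 - 1.5700)*exp(-2.2100*4.9600)
= 1.5700 + -4.1500 * 1.7356e-05
= 1.5699

1.5699


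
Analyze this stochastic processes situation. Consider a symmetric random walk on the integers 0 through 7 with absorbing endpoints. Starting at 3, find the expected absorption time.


For symmetric RW on 0,...,N with absorbing barriers, E(i) = i*(N-i)
E(3) = 3 * 4 = 12

12


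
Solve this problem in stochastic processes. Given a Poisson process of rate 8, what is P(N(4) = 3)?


P(N(t)=k) = (lambda*t)^k * exp(-lambda*t) / k!
lambda*t = 32
= 32^3 * exp(-32) / 3!
= 32768 * 1.2664e-14 / 6
= 6.9163e-11

6.9163e-11


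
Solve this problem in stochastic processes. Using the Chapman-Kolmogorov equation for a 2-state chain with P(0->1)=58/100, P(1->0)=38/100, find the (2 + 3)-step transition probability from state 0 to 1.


P^5 = P^2 * P^3
Computing via matrix multiplication of the transition matrix.
Entry (0,1) of P^5 = 0.6042

0.6042


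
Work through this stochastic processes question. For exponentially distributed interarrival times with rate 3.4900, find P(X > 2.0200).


P(X > t) = exp(-lambda * t)
= exp(-3.4900 * 2.0200)
= exp(-7.0498) = 8.6758e-04

8.6758e-04


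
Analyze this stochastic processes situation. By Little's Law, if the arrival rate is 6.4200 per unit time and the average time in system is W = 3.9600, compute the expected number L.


Little's Law: L = lambda * W
= 6.4200 * 3.9600
= 25.4232

25.4232


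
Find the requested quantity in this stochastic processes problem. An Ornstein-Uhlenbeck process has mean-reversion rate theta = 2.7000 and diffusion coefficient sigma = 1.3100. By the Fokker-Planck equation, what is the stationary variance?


Stationary variance = sigma^2 / (2*theta)
= 1.3100^2 / (2*2.7000)
= 1.7161 / 5.4000
= 0.3178

0.3178


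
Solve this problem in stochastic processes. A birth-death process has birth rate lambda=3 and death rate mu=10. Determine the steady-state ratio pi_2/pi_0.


For birth-death process, pi_n/pi_0 = (lambda/mu)^n
= (3/10)^2
= 0.0900

0.0900


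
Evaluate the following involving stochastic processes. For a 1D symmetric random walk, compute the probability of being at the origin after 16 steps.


P(S(16) = 0) = C(16,8) / 4^8
= 12870 / 65536
= 0.1964

0.1964


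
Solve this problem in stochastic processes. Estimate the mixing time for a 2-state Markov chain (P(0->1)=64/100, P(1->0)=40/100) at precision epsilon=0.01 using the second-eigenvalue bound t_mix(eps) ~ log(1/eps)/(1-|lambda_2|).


lambda_2 = |1 - p01 - p10| = |1 - 0.6400 - 0.4000| = 0.0400
t_mix ~ log(1/eps)/(1 - |lambda_2|)
= log(100)/(1 - 0.0400) = 4.6052/0.9600
= 4.7971

4.7971


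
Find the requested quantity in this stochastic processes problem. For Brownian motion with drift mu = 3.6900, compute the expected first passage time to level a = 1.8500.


Expected first passage time = a/mu
= 1.8500/3.6900
= 0.5014

0.5014


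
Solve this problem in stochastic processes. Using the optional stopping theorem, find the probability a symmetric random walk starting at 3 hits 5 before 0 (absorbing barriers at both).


By optional stopping theorem: E(M at tau) = M(0) = 3
P(hit 5)*5 + P(hit 0)*0 = 3
P(hit 5) = (3 - 0)/(5 - 0) = 3/5 = 0.6000

0.6000
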